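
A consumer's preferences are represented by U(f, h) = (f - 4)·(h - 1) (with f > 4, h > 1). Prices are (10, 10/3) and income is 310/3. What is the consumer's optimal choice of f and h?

MU_f = (h−1), MU_h = (f−4).
MRS = (h−1)/(f−4).
Tangency: set MRS = p_f/p_h = 10/(10/3) = 3.
So (h − 1)/(f − 4) = 3, i.e. (h − 1) = 3·(f − 4).
Rewrite the budget in excess-of-subsistence terms: 10·(f − 4) + (10/3)·(h − 1) = 310/3 − 10·4 − (10/3)·1 = 60.
Substituting, 20·(f − 4) = 60, so f − 4 = 3 and f* = 7.
Then h − 1 = 3·3 = 9, so h* = 10.

f* = 7, h* = 10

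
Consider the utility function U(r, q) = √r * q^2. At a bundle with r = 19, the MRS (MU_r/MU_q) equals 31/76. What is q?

q = 31

MU_r = 0.5·r^(-0.5)·q^2 and MU_q = 2·√r·q.
MRS = MU_r/MU_q = (0.25)·q/r.
Substitute r = 19: MRS = q/76. Setting q/76 = 31/76 gives q = (31/76)·76 = 31.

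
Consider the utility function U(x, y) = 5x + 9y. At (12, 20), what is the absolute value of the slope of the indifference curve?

MU_x = 5, MU_y = 9, so MRS = 5/9 at every bundle.
At (12, 20): MRS = 5/9.
The indifference curve has slope −5/9 at this bundle.

MRS = 5/9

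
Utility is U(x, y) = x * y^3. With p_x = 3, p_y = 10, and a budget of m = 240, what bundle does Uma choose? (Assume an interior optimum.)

x* = 20, y* = 18

MU_x = y^3 and MU_y = 3·x·y^2.
MRS = MU_x/MU_y = (1/3)·y/x.
Tangency: set MRS = p_x/p_y = 3/10 = 0.3.
So (1/3)·y/x = 0.3, i.e. y = 0.9·x.
Substitute into the budget 3·x + 10·y = 240: 12·x = 240, so x* = 20.
Then y* = 0.9·20 = 18.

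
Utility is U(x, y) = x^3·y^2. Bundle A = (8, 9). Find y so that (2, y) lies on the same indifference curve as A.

y = 72

U(8, 9) = 41472.
Set U(2, y) = 41472 and solve.
With x = 2: 2^3 = 8, so y^2 = 41472/8 = 5184; taking the square root, y = 72.
Check: U(2, 72) = 41472.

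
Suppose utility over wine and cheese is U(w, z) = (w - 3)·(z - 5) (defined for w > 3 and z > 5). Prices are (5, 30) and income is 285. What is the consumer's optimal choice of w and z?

MU_w = (z−5), MU_z = (w−3).
MRS = (z−5)/(w−3).
Tangency: set MRS = p_w/p_z = 5/30 = 1/6.
So (z − 5)/(w − 3) = 1/6, i.e. (z − 5) = (1/6)·(w − 3).
Rewrite the budget in excess-of-subsistence terms: 5·(w − 3) + 30·(z − 5) = 285 − 5·3 − 30·5 = 120.
Substituting, 10·(w − 3) = 120, so w − 3 = 12 and w* = 15.
Then z − 5 = (1/6)·12 = 2, so z* = 7.

w* = 15, z* = 7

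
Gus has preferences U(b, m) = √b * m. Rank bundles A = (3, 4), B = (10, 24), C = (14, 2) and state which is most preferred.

Bundle B

Evaluate utility at each bundle:
U(A) = 6.928.
U(B) = 75.895.
U(C) = 7.483.
Highest utility is B, so B ≻ C ≻ A.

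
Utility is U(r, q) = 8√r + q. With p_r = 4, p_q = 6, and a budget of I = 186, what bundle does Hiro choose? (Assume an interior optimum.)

r* = 36, q* = 7

MU_r = 8/(2√r), MU_q = 1.
MRS = 8/(2√r) ÷ 1.
Tangency: set MRS = p_r/p_q = 4/6 = 2/3.
MRS depends only on r: 4/√r = 2/3 ⇒ √r = 4/(2/3) = 6 ⇒ r* = 36.
From the budget, 6·q = 186 − 4·36 = 42, so q* = 7.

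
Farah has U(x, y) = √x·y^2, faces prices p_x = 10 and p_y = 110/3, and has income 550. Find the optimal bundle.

MU_x = 0.5·x^(-0.5)·y^2 and MU_y = 2·√x·y.
MRS = MU_x/MU_y = (0.25)·y/x.
Tangency: set MRS = p_x/p_y = 10/(110/3) = 3/11.
So (0.25)·y/x = 3/11, i.e. y = (12/11)·x.
Substitute into the budget 10·x + (110/3)·y = 550: 50·x = 550, so x* = 11.
Then y* = (12/11)·11 = 12.

x* = 11, y* = 12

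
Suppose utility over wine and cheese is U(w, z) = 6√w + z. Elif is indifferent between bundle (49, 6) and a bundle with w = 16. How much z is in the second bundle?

U(49, 6) = 48.
Set U(16, z) = 48 and solve.
With w = 16: √16 = 4, so z = 48 − 6·4 = 24.
Check: U(16, 24) = 48.

z = 24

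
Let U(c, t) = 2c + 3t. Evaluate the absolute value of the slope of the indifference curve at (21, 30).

MU_c = 2, MU_t = 3, so MRS = 2/3 at every bundle.
At (21, 30): MRS = 2/3.
So at (21, 30) the consumer would give up 2/3 units of t for one more unit of c.

MRS = 2/3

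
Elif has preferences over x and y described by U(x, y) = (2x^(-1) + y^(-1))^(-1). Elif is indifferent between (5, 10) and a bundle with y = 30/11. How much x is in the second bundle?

x = 15

U depends on (x, y) only through S = 2x^(-1) + y^(-1), so equal utility means equal S. At (5, 10): S = 0.5.
With y = 30/11: (30/11)^(-1) = 11/30, so 2x^(-1) = 0.5 − 11/30 = 2/15, i.e. x^(-1) = 1/15.
Hence x = 1/(1/15) = 15.
Check: U(15, 30/11) = 2.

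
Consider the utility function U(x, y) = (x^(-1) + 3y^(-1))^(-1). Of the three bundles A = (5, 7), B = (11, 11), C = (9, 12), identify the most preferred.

Evaluate utility at each bundle:
U(A) = 1.591.
U(B) = 2.750.
U(C) = 2.769.
Highest utility is C, so C ≻ B ≻ A.

Bundle C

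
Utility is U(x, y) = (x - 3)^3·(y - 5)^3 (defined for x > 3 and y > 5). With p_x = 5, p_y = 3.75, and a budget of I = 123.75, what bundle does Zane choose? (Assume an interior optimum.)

MU_x = 3·(x−3)^2·(y−5)^3, MU_y = 3·(x−3)^3·(y−5)^2.
MRS = (y−5)/(x−3).
Tangency: set MRS = p_x/p_y = 5/3.75 = 4/3.
So (y − 5)/(x − 3) = 4/3, i.e. (y − 5) = (4/3)·(x − 3).
Rewrite the budget in excess-of-subsistence terms: 5·(x − 3) + 3.75·(y − 5) = 123.75 − 5·3 − 3.75·5 = 90.
Substituting, 10·(x − 3) = 90, so x − 3 = 9 and x* = 12.
Then y − 5 = (4/3)·9 = 12, so y* = 17.

x* = 12, y* = 17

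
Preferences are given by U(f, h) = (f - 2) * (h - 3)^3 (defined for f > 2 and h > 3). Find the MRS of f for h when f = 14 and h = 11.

MU_f = (h−3)^3, MU_h = 3·(f−2)·(h−3)^2.
MRS = (1/3)·(h−3)/(f−2).
At (14, 11): MRS = 2/9.
That is, one extra unit of f is worth 2/9 units of h at the margin.

MRS = 2/9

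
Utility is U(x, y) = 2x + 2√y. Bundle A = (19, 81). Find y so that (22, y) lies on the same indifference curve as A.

U(19, 81) = 56.
Set U(22, y) = 56 and solve.
With x = 22: 2√y = 56 − 2·22 = 12, so √y = 6 and y = 36.
Check: U(22, 36) = 56.

y = 36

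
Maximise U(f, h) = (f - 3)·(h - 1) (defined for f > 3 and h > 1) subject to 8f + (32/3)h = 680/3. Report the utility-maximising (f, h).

f* = 15, h* = 10

MU_f = (h−1), MU_h = (f−3).
MRS = (h−1)/(f−3).
Tangency: set MRS = p_f/p_h = 8/(32/3) = 0.75.
So (h − 1)/(f − 3) = 0.75, i.e. (h − 1) = 0.75·(f − 3).
Rewrite the budget in excess-of-subsistence terms: 8·(f − 3) + (32/3)·(h − 1) = 680/3 − 8·3 − (32/3)·1 = 192.
Substituting, 16·(f − 3) = 192, so f − 3 = 12 and f* = 15.
Then h − 1 = 0.75·12 = 9, so h* = 10.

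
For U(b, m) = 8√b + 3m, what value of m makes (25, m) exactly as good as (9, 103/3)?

U(9, 103/3) = 127.
Set U(25, m) = 127 and solve.
With b = 25: √25 = 5, so 3m = 127 − 8·5 = 87 and m = 29.
Check: U(25, 29) = 127.

m = 29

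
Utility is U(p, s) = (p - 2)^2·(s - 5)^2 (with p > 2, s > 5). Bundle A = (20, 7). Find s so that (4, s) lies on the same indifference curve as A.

U(20, 7) = 1296.
Set U(4, s) = 1296 and solve.
With p = 4: (4 − 2)^2 = 4, so (s − 5)^2 = 1296/4 = 324.
Taking the square root (with s > 5): s − 5 = 18, so s = 23.
Check: U(4, 23) = 1296.

s = 23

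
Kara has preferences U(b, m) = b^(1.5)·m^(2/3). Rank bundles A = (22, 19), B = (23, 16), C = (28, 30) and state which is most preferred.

Bundle C

Evaluate utility at each bundle:
U(A) = 734.745.
U(B) = 700.388.
U(C) = 1430.489.
Highest utility is C, so C ≻ A ≻ B.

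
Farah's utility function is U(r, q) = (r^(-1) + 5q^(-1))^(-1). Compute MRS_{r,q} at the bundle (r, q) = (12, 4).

For CES with ρ = -1, MRS = (1/5)·(q/r)^2.
At (12, 4): MRS = 1/45.
That is, one extra unit of r is worth 1/45 units of q at the margin.

MRS = 1/45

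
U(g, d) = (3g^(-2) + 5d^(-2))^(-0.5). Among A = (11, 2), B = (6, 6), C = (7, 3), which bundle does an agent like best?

Evaluate utility at each bundle:
U(A) = 0.886.
U(B) = 2.121.
U(C) = 1.273.
Highest utility is B, so B ≻ C ≻ A.

Bundle B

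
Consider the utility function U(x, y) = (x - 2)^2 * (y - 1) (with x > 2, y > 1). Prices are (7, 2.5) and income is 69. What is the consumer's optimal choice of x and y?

MU_x = 2·(x−2)·(y−1), MU_y = (x−2)^2.
MRS = (2/1)·(y−1)/(x−2).
Tangency: set MRS = p_x/p_y = 7/2.5 = 2.8.
So (2/1)·(y − 1)/(x − 2) = 2.8, i.e. (y − 1) = 1.4·(x − 2).
Rewrite the budget in excess-of-subsistence terms: 7·(x − 2) + 2.5·(y − 1) = 69 − 7·2 − 2.5·1 = 52.5.
Substituting, 10.5·(x − 2) = 52.5, so x − 2 = 5 and x* = 7.
Then y − 1 = 1.4·5 = 7, so y* = 8.

x* = 7, y* = 8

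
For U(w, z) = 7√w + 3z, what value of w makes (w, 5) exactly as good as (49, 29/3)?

w = 81

U(49, 29/3) = 78.
Set U(w, 5) = 78 and solve.
With z = 5: 7√w = 78 − 3·5 = 63, so √w = 9 and w = 81.
Check: U(81, 5) = 78.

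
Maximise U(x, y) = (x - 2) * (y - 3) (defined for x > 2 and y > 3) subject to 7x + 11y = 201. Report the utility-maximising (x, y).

MU_x = (y−3), MU_y = (x−2).
MRS = (y−3)/(x−2).
Tangency: set MRS = p_x/p_y = 7/11.
So (y − 3)/(x − 2) = 7/11, i.e. (y − 3) = (7/11)·(x − 2).
Rewrite the budget in excess-of-subsistence terms: 7·(x − 2) + 11·(y − 3) = 201 − 7·2 − 11·3 = 154.
Substituting, 14·(x − 2) = 154, so x − 2 = 11 and x* = 13.
Then y − 3 = (7/11)·11 = 7, so y* = 10.

x* = 13, y* = 10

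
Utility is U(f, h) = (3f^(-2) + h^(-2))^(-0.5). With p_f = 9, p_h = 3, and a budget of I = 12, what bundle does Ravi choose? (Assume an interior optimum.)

For CES with ρ = -2, MRS = (3/1)·(h/f)^3.
Tangency: set MRS = p_f/p_h = 9/3 = 3.
So (h/f)^3 = 1; taking the cube root, h/f = 1, i.e. h = f.
Substitute into the budget 9·f + 3·h = 12: 12·f = 12, so f* = 1 and h* = 1.

f* = 1, h* = 1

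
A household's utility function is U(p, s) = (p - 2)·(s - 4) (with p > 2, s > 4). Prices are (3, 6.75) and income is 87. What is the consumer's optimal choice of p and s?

MU_p = (s−4), MU_s = (p−2).
MRS = (s−4)/(p−2).
Tangency: set MRS = p_p/p_s = 3/6.75 = 4/9.
So (s − 4)/(p − 2) = 4/9, i.e. (s − 4) = (4/9)·(p − 2).
Rewrite the budget in excess-of-subsistence terms: 3·(p − 2) + 6.75·(s − 4) = 87 − 3·2 − 6.75·4 = 54.
Substituting, 6·(p − 2) = 54, so p − 2 = 9 and p* = 11.
Then s − 4 = (4/9)·9 = 4, so s* = 8.

p* = 11, s* = 8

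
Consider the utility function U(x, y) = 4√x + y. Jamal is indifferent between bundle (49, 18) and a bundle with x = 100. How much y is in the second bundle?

y = 6

U(49, 18) = 46.
Set U(100, y) = 46 and solve.
With x = 100: √100 = 10, so y = 46 − 4·10 = 6.
Check: U(100, 6) = 46.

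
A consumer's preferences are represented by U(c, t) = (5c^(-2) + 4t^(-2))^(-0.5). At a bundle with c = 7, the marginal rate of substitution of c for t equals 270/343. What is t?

For CES with ρ = -2, MRS = (5/4)·(t/c)^3.
Setting (5/4)·(t/7)^3 = 270/343 gives (t/7)^3 = 216/343, so t/7 = 6/7 and t = 6.

t = 6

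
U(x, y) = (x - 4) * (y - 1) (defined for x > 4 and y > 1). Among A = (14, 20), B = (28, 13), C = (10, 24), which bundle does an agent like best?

Bundle B

Evaluate utility at each bundle:
U(A) = 190.
U(B) = 288.
U(C) = 138.
Highest utility is B, so B ≻ A ≻ C.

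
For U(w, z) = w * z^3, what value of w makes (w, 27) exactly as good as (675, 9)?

U(675, 9) = 492075.
Set U(w, 27) = 492075 and solve.
With z = 27: 27^3 = 19683, so w = 492075/19683 = 25.
Check: U(25, 27) = 492075.

w = 25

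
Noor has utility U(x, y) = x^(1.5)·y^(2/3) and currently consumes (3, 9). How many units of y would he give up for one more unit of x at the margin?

MU_x = 1.5·√x·y^(2/3) and MU_y = 2/3·x^(1.5)·y^(-1/3).
MRS = MU_x/MU_y = (2.25)·y/x.
At (3, 9): MRS = 6.75.
So at (3, 9) the consumer would give up 6.75 units of y for one more unit of x.

MRS = 6.75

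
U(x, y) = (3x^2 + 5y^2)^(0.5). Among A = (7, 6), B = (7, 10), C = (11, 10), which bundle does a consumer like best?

Bundle C

Evaluate utility at each bundle:
U(A) = 18.083.
U(B) = 25.436.
U(C) = 29.377.
Highest utility is C, so C ≻ B ≻ A.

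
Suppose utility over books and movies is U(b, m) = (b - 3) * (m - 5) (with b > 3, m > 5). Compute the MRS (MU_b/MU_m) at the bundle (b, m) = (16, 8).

MRS = 3/13

MU_b = (m−5), MU_m = (b−3).
MRS = (m−5)/(b−3).
At (16, 8): MRS = 3/13.
That is, one extra unit of b is worth 3/13 units of m at the margin.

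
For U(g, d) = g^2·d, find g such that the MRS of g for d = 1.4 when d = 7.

g = 10

MU_g = 2·g·d and MU_d = g^2.
MRS = MU_g/MU_d = (2/1)·d/g.
Substitute d = 7: MRS = 14/g. Setting 14/g = 1.4 gives g = 14/1.4 = 10.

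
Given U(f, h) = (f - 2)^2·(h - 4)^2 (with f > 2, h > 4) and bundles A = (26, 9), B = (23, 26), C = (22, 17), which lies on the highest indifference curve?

Evaluate utility at each bundle:
U(A) = 14400.
U(B) = 213444.
U(C) = 67600.
Highest utility is B, so B ≻ C ≻ A.

Bundle B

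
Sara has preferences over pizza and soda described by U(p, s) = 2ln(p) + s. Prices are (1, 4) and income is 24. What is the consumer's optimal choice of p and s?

p* = 8, s* = 4

MU_p = 2/p, MU_s = 1.
MRS = 2/p ÷ 1.
Tangency: set MRS = p_p/p_s = 1/4 = 0.25.
MRS depends only on p: 2/p = 0.25 ⇒ p* = 2/0.25 = 8.
From the budget, 4·s = 24 − 1·8 = 16, so s* = 4.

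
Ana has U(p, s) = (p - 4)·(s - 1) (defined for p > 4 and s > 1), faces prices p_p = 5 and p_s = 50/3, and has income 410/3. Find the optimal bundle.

p* = 14, s* = 4

MU_p = (s−1), MU_s = (p−4).
MRS = (s−1)/(p−4).
Tangency: set MRS = p_p/p_s = 5/(50/3) = 0.3.
So (s − 1)/(p − 4) = 0.3, i.e. (s − 1) = 0.3·(p − 4).
Rewrite the budget in excess-of-subsistence terms: 5·(p − 4) + (50/3)·(s − 1) = 410/3 − 5·4 − (50/3)·1 = 100.
Substituting, 10·(p − 4) = 100, so p − 4 = 10 and p* = 14.
Then s − 1 = 0.3·10 = 3, so s* = 4.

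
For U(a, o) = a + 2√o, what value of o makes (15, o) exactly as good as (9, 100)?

o = 49

U(9, 100) = 29.
Set U(15, o) = 29 and solve.
With a = 15: 2√o = 29 − 15 = 14, so √o = 7 and o = 49.
Check: U(15, 49) = 29.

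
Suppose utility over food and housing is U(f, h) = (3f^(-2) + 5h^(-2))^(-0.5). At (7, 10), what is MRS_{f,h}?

MRS = 600/343

For CES with ρ = -2, MRS = (3/5)·(h/f)^3.
At (7, 10): MRS = 600/343.
The indifference curve has slope −600/343 at this bundle.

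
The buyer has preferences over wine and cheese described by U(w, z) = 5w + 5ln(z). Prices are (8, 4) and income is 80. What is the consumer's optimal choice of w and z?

MU_w = 5, MU_z = 5/z.
MRS = 5 ÷ (5/z).
Tangency: set MRS = p_w/p_z = 8/4 = 2.
MRS depends only on z: z = 2 ⇒ z* = 2.
From the budget, 8·w = 80 − 4·2 = 72, so w* = 9.

w* = 9, z* = 2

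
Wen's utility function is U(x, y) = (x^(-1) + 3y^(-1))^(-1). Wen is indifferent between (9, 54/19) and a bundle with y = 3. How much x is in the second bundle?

x = 6

U depends on (x, y) only through S = x^(-1) + 3y^(-1), so equal utility means equal S. At (9, 54/19): S = 7/6.
With y = 3: 3·3^(-1) = 1, so x^(-1) = 7/6 − 1 = 1/6.
Hence x = 1/(1/6) = 6.
Check: U(6, 3) = 0.8571.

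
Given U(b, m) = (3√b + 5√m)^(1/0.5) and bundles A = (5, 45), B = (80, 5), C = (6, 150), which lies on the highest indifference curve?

Evaluate utility at each bundle:
U(A) = 1620.000.
U(B) = 1445.000.
U(C) = 4704.000.
Highest utility is C, so C ≻ A ≻ B.

Bundle C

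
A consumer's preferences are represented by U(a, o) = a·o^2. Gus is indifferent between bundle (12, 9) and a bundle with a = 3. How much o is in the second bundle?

o = 18

U(12, 9) = 972.
Set U(3, o) = 972 and solve.
With a = 3: o^2 = 972/3 = 324; taking the square root, o = 18.
Check: U(3, 18) = 972.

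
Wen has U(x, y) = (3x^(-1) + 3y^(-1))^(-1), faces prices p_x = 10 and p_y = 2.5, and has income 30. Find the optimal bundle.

x* = 2, y* = 4

For CES with ρ = -1, MRS = (y/x)^2.
Tangency: set MRS = p_x/p_y = 10/2.5 = 4.
So (y/x)^2 = 4; taking the square root, y/x = 2, i.e. y = 2·x.
Substitute into the budget 10·x + 2.5·y = 30: 15·x = 30, so x* = 2 and y* = 2·2 = 4.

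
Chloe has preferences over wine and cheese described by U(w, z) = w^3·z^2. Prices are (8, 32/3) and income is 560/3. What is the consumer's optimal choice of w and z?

MU_w = 3·w^2·z^2 and MU_z = 2·w^3·z.
MRS = MU_w/MU_z = (3/2)·z/w.
Tangency: set MRS = p_w/p_z = 8/(32/3) = 0.75.
So (3/2)·z/w = 0.75, i.e. z = 0.5·w.
Substitute into the budget 8·w + (32/3)·z = 560/3: (40/3)·w = 560/3, so w* = 14.
Then z* = 0.5·14 = 7.

w* = 14, z* = 7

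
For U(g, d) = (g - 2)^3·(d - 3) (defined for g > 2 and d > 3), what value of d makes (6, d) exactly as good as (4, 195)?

d = 27

U(4, 195) = 1536.
Set U(6, d) = 1536 and solve.
With g = 6: (6 − 2)^3 = 64, so (d − 3) = 1536/64 = 24.
So d = 3 + 24 = 27.
Check: U(6, 27) = 1536.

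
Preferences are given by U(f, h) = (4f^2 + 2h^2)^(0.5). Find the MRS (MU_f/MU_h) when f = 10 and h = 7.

For CES with ρ = 2, MRS = (4/2)·(h/f)^(-1).
At (10, 7): MRS = 20/7.
That is, one extra unit of f is worth 20/7 units of h at the margin.

MRS = 20/7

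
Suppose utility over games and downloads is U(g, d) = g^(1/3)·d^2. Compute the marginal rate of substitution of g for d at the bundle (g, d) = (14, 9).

MU_g = 1/3·g^(-2/3)·d^2 and MU_d = 2·g^(1/3)·d.
MRS = MU_g/MU_d = (1/6)·d/g.
At (14, 9): MRS = 3/28.
The indifference curve has slope −3/28 at this bundle.

MRS = 3/28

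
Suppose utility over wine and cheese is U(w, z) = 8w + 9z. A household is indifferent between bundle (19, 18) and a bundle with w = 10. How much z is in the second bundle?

U(19, 18) = 314.
Set U(10, z) = 314 and solve.
8·10 + 9z = 314 ⇒ 9z = 234 ⇒ z = 26.
Check: U(10, 26) = 314.

z = 26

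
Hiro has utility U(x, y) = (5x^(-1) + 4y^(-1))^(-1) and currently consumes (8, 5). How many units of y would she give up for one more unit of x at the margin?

For CES with ρ = -1, MRS = (5/4)·(y/x)^2.
At (8, 5): MRS = 125/256.
That is, one extra unit of x is worth 125/256 units of y at the margin.

MRS = 125/256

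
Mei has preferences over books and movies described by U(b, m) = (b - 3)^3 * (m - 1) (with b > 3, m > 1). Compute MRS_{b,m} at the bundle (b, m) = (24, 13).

MU_b = 3·(b−3)^2·(m−1), MU_m = (b−3)^3.
MRS = (3/1)·(m−1)/(b−3).
At (24, 13): MRS = 12/7.
The indifference curve has slope −12/7 at this bundle.

MRS = 12/7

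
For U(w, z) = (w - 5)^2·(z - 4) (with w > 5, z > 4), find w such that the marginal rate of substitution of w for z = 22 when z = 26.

MU_w = 2·(w−5)·(z−4), MU_z = (w−5)^2.
MRS = (2/1)·(z−4)/(w−5).
Substitute z = 26: MRS = 44/(w − 5). Setting this equal to 22 gives w − 5 = 44/22 = 2, so w = 7.

w = 7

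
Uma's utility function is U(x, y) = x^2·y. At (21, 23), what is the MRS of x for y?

MU_x = 2·x·y and MU_y = x^2.
MRS = MU_x/MU_y = (2/1)·y/x.
At (21, 23): MRS = 46/21.
So at (21, 23) the consumer would give up 46/21 units of y for one more unit of x.

MRS = 46/21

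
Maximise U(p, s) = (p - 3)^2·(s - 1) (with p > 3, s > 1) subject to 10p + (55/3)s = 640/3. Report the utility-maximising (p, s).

p* = 14, s* = 4

MU_p = 2·(p−3)·(s−1), MU_s = (p−3)^2.
MRS = (2/1)·(s−1)/(p−3).
Tangency: set MRS = p_p/p_s = 10/(55/3) = 6/11.
So (2/1)·(s − 1)/(p − 3) = 6/11, i.e. (s − 1) = (3/11)·(p − 3).
Rewrite the budget in excess-of-subsistence terms: 10·(p − 3) + (55/3)·(s − 1) = 640/3 − 10·3 − (55/3)·1 = 165.
Substituting, 15·(p − 3) = 165, so p − 3 = 11 and p* = 14.
Then s − 1 = (3/11)·11 = 3, so s* = 4.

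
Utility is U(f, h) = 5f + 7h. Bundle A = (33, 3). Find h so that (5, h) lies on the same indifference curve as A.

U(33, 3) = 186.
Set U(5, h) = 186 and solve.
5·5 + 7h = 186 ⇒ 7h = 161 ⇒ h = 23.
Check: U(5, 23) = 186.

h = 23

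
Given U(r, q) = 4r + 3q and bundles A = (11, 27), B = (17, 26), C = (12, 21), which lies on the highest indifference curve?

Evaluate utility at each bundle:
U(A) = 125.
U(B) = 146.
U(C) = 111.
Highest utility is B, so B ≻ A ≻ C.

Bundle B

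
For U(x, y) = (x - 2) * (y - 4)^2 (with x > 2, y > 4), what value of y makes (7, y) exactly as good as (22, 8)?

U(22, 8) = 320.
Set U(7, y) = 320 and solve.
With x = 7: (7 − 2) = 5, so (y − 4)^2 = 320/5 = 64.
Taking the square root (with y > 4): y − 4 = 8, so y = 12.
Check: U(7, 12) = 320.

y = 12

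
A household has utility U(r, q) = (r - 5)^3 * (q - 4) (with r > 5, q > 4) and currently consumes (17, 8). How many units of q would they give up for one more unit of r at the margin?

MU_r = 3·(r−5)^2·(q−4), MU_q = (r−5)^3.
MRS = (3/1)·(q−4)/(r−5).
At (17, 8): MRS = 1.
So at (17, 8) the consumer would give up 1 units of q for one more unit of r.

MRS = 1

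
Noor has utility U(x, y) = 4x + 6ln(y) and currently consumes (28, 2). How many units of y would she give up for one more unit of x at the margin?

MRS = 4/3

MU_x = 4, MU_y = 6/y.
MRS = 4 ÷ (6/y).
At (28, 2): MRS = 4/3.
That is, one extra unit of x is worth 4/3 units of y at the margin.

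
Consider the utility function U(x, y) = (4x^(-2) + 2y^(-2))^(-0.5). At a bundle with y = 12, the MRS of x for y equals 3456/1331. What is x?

x = 11

For CES with ρ = -2, MRS = (4/2)·(y/x)^3.
Setting (4/2)·(12/x)^3 = 3456/1331 gives (12/x)^3 = 1728/1331, so 12/x = 12/11 and x = 11.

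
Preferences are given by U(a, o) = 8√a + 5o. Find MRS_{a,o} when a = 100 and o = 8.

MU_a = 8/(2√a), MU_o = 5.
MRS = 8/(2√a) ÷ 5.
At (100, 8): MRS = 2/25.
The indifference curve has slope −2/25 at this bundle.

MRS = 2/25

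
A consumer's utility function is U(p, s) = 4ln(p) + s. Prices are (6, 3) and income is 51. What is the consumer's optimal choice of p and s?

p* = 2, s* = 13

MU_p = 4/p, MU_s = 1.
MRS = 4/p ÷ 1.
Tangency: set MRS = p_p/p_s = 6/3 = 2.
MRS depends only on p: 4/p = 2 ⇒ p* = 4/2 = 2.
From the budget, 3·s = 51 − 6·2 = 39, so s* = 13.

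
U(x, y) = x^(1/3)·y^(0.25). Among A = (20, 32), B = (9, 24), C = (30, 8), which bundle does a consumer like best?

Bundle A

Evaluate utility at each bundle:
U(A) = 6.456.
U(B) = 4.604.
U(C) = 5.226.
Highest utility is A, so A ≻ C ≻ B.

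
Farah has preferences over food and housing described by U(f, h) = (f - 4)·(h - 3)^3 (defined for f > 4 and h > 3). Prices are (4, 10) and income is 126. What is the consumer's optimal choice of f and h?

MU_f = (h−3)^3, MU_h = 3·(f−4)·(h−3)^2.
MRS = (1/3)·(h−3)/(f−4).
Tangency: set MRS = p_f/p_h = 4/10 = 0.4.
So (1/3)·(h − 3)/(f − 4) = 0.4, i.e. (h − 3) = 1.2·(f − 4).
Rewrite the budget in excess-of-subsistence terms: 4·(f − 4) + 10·(h − 3) = 126 − 4·4 − 10·3 = 80.
Substituting, 16·(f − 4) = 80, so f − 4 = 5 and f* = 9.
Then h − 3 = 1.2·5 = 6, so h* = 9.

f* = 9, h* = 9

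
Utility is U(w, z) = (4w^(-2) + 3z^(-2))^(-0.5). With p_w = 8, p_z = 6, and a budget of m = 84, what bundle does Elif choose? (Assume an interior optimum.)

For CES with ρ = -2, MRS = (4/3)·(z/w)^3.
Tangency: set MRS = p_w/p_z = 8/6 = 4/3.
So (z/w)^3 = 1; taking the cube root, z/w = 1, i.e. z = w.
Substitute into the budget 8·w + 6·z = 84: 14·w = 84, so w* = 6 and z* = 6.

w* = 6, z* = 6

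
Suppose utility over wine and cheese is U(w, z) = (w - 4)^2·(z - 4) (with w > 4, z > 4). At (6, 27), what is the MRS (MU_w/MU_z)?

MU_w = 2·(w−4)·(z−4), MU_z = (w−4)^2.
MRS = (2/1)·(z−4)/(w−4).
At (6, 27): MRS = 23.
So at (6, 27) the consumer would give up 23 units of z for one more unit of w.

MRS = 23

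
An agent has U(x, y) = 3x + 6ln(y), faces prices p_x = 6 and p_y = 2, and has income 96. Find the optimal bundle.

x* = 14, y* = 6

MU_x = 3, MU_y = 6/y.
MRS = 3 ÷ (6/y).
Tangency: set MRS = p_x/p_y = 6/2 = 3.
MRS depends only on y: 0.5·y = 3 ⇒ y* = 3/0.5 = 6.
From the budget, 6·x = 96 − 2·6 = 84, so x* = 14.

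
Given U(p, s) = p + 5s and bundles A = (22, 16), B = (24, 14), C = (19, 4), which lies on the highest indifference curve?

Evaluate utility at each bundle:
U(A) = 102.
U(B) = 94.
U(C) = 39.
Highest utility is A, so A ≻ B ≻ C.

Bundle A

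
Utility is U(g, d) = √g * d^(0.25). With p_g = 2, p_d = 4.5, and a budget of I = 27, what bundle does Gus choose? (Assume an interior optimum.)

MU_g = 0.5·g^(-0.5)·d^(0.25) and MU_d = 0.25·√g·d^(-0.75).
MRS = MU_g/MU_d = (2)·d/g.
Tangency: set MRS = p_g/p_d = 2/4.5 = 4/9.
So (2)·d/g = 4/9, i.e. d = (2/9)·g.
Substitute into the budget 2·g + 4.5·d = 27: 3·g = 27, so g* = 9.
Then d* = (2/9)·9 = 2.

g* = 9, d* = 2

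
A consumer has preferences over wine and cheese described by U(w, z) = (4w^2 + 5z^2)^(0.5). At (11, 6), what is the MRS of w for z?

MRS = 22/15

For CES with ρ = 2, MRS = (4/5)·(z/w)^(-1).
At (11, 6): MRS = 22/15.
The indifference curve has slope −22/15 at this bundle.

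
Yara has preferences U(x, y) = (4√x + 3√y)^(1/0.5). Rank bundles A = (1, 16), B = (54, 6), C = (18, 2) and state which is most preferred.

Bundle B

Evaluate utility at each bundle:
U(A) = 256.000.
U(B) = 1350.000.
U(C) = 450.000.
Highest utility is B, so B ≻ C ≻ A.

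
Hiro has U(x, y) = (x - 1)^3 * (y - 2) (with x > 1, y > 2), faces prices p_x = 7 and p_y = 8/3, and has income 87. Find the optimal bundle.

MU_x = 3·(x−1)^2·(y−2), MU_y = (x−1)^3.
MRS = (3/1)·(y−2)/(x−1).
Tangency: set MRS = p_x/p_y = 7/(8/3) = 2.625.
So (3/1)·(y − 2)/(x − 1) = 2.625, i.e. (y − 2) = 0.875·(x − 1).
Rewrite the budget in excess-of-subsistence terms: 7·(x − 1) + (8/3)·(y − 2) = 87 − 7·1 − (8/3)·2 = 224/3.
Substituting, (28/3)·(x − 1) = 224/3, so x − 1 = 8 and x* = 9.
Then y − 2 = 0.875·8 = 7, so y* = 9.

x* = 9, y* = 9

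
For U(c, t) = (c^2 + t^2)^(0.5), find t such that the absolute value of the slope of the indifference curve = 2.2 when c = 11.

For CES with ρ = 2, MRS = (t/c)^(-1).
Setting (t/11)^(-1) = 2.2 gives t/11 = 5/11 and t = 5.

t = 5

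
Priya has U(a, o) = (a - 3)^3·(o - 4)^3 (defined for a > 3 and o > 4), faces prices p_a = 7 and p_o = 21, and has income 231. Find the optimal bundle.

MU_a = 3·(a−3)^2·(o−4)^3, MU_o = 3·(a−3)^3·(o−4)^2.
MRS = (o−4)/(a−3).
Tangency: set MRS = p_a/p_o = 7/21 = 1/3.
So (o − 4)/(a − 3) = 1/3, i.e. (o − 4) = (1/3)·(a − 3).
Rewrite the budget in excess-of-subsistence terms: 7·(a − 3) + 21·(o − 4) = 231 − 7·3 − 21·4 = 126.
Substituting, 14·(a − 3) = 126, so a − 3 = 9 and a* = 12.
Then o − 4 = (1/3)·9 = 3, so o* = 7.

a* = 12, o* = 7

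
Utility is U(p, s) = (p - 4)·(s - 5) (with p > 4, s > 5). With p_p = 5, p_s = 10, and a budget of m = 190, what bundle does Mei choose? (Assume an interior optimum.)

MU_p = (s−5), MU_s = (p−4).
MRS = (s−5)/(p−4).
Tangency: set MRS = p_p/p_s = 5/10 = 0.5.
So (s − 5)/(p − 4) = 0.5, i.e. (s − 5) = 0.5·(p − 4).
Rewrite the budget in excess-of-subsistence terms: 5·(p − 4) + 10·(s − 5) = 190 − 5·4 − 10·5 = 120.
Substituting, 10·(p − 4) = 120, so p − 4 = 12 and p* = 16.
Then s − 5 = 0.5·12 = 6, so s* = 11.

p* = 16, s* = 11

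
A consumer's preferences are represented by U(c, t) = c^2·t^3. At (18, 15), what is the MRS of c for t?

MU_c = 2·c·t^3 and MU_t = 3·c^2·t^2.
MRS = MU_c/MU_t = (2/3)·t/c.
At (18, 15): MRS = 5/9.
That is, one extra unit of c is worth 5/9 units of t at the margin.

MRS = 5/9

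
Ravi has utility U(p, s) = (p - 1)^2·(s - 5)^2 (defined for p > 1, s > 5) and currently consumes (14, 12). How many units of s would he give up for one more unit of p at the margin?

MU_p = 2·(p−1)·(s−5)^2, MU_s = 2·(p−1)^2·(s−5).
MRS = (s−5)/(p−1).
At (14, 12): MRS = 7/13.
That is, one extra unit of p is worth 7/13 units of s at the margin.

MRS = 7/13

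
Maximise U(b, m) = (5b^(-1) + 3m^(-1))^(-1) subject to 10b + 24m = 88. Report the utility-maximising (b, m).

b* = 4, m* = 2

For CES with ρ = -1, MRS = (5/3)·(m/b)^2.
Tangency: set MRS = p_b/p_m = 10/24 = 5/12.
So (m/b)^2 = 0.25; taking the square root, m/b = 0.5, i.e. m = 0.5·b.
Substitute into the budget 10·b + 24·m = 88: 22·b = 88, so b* = 4 and m* = 0.5·4 = 2.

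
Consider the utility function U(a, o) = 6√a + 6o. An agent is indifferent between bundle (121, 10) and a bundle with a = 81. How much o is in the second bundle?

o = 12

U(121, 10) = 126.
Set U(81, o) = 126 and solve.
With a = 81: √81 = 9, so 6o = 126 − 6·9 = 72 and o = 12.
Check: U(81, 12) = 126.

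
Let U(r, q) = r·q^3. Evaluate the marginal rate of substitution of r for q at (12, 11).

MU_r = q^3 and MU_q = 3·r·q^2.
MRS = MU_r/MU_q = (1/3)·q/r.
At (12, 11): MRS = 11/36.
That is, one extra unit of r is worth 11/36 units of q at the margin.

MRS = 11/36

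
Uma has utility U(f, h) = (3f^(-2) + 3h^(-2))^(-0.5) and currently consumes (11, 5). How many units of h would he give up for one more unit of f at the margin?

MRS = 125/1331

For CES with ρ = -2, MRS = (h/f)^3.
At (11, 5): MRS = 125/1331.
That is, one extra unit of f is worth 125/1331 units of h at the margin.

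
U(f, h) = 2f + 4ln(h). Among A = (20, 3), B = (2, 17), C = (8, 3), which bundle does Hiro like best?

Evaluate utility at each bundle:
U(A) = 44.394.
U(B) = 15.333.
U(C) = 20.394.
Highest utility is A, so A ≻ C ≻ B.

Bundle A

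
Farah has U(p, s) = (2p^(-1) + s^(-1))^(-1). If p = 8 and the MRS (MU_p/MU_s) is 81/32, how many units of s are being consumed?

For CES with ρ = -1, MRS = (2/1)·(s/p)^2.
Setting (2/1)·(s/8)^2 = 81/32 gives (s/8)^2 = 81/64, so s/8 = 1.125 and s = 9.

s = 9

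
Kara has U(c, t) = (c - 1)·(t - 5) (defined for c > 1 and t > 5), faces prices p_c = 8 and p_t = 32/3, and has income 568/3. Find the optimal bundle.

c* = 9, t* = 11

MU_c = (t−5), MU_t = (c−1).
MRS = (t−5)/(c−1).
Tangency: set MRS = p_c/p_t = 8/(32/3) = 0.75.
So (t − 5)/(c − 1) = 0.75, i.e. (t − 5) = 0.75·(c − 1).
Rewrite the budget in excess-of-subsistence terms: 8·(c − 1) + (32/3)·(t − 5) = 568/3 − 8·1 − (32/3)·5 = 128.
Substituting, 16·(c − 1) = 128, so c − 1 = 8 and c* = 9.
Then t − 5 = 0.75·8 = 6, so t* = 11.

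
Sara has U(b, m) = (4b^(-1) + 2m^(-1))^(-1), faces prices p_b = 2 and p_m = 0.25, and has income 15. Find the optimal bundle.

For CES with ρ = -1, MRS = (4/2)·(m/b)^2.
Tangency: set MRS = p_b/p_m = 2/0.25 = 8.
So (m/b)^2 = 4; taking the square root, m/b = 2, i.e. m = 2·b.
Substitute into the budget 2·b + 0.25·m = 15: 2.5·b = 15, so b* = 6 and m* = 2·6 = 12.

b* = 6, m* = 12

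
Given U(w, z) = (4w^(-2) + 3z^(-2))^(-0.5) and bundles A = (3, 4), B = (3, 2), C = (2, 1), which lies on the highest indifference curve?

Evaluate utility at each bundle:
U(A) = 1.258.
U(B) = 0.915.
U(C) = 0.500.
Highest utility is A, so A ≻ B ≻ C.

Bundle A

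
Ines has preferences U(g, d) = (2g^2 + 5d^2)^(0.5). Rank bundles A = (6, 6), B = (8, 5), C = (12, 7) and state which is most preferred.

Evaluate utility at each bundle:
U(A) = 15.875.
U(B) = 15.906.
U(C) = 23.087.
Highest utility is C, so C ≻ B ≻ A.

Bundle C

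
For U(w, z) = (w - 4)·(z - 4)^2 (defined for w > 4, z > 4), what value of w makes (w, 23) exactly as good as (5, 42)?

U(5, 42) = 1444.
Set U(w, 23) = 1444 and solve.
With z = 23: (23 − 4)^2 = 361, so (w − 4) = 1444/361 = 4.
So w = 4 + 4 = 8.
Check: U(8, 23) = 1444.

w = 8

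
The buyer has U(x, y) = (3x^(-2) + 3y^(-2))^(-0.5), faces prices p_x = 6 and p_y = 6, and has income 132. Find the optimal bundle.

x* = 11, y* = 11

For CES with ρ = -2, MRS = (y/x)^3.
Tangency: set MRS = p_x/p_y = 6/6 = 1.
So (y/x)^3 = 1; taking the cube root, y/x = 1, i.e. y = x.
Substitute into the budget 6·x + 6·y = 132: 12·x = 132, so x* = 11 and y* = 11.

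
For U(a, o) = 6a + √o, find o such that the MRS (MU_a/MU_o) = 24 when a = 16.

MU_a = 6, MU_o = 1/(2√o).
MRS = 6 ÷ (1/(2√o)).
MRS depends only on o: 12·√o = 24 ⇒ √o = 24/12 = 2 ⇒ o = 4.

o = 4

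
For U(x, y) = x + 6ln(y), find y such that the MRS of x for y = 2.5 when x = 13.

MU_x = 1, MU_y = 6/y.
MRS = 1 ÷ (6/y).
MRS depends only on y: (1/6)·y = 2.5 ⇒ y = 2.5/(1/6) = 15.

y = 15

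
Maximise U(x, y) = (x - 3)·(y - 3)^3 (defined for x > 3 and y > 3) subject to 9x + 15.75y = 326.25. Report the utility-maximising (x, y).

x* = 10, y* = 15

MU_x = (y−3)^3, MU_y = 3·(x−3)·(y−3)^2.
MRS = (1/3)·(y−3)/(x−3).
Tangency: set MRS = p_x/p_y = 9/15.75 = 4/7.
So (1/3)·(y − 3)/(x − 3) = 4/7, i.e. (y − 3) = (12/7)·(x − 3).
Rewrite the budget in excess-of-subsistence terms: 9·(x − 3) + 15.75·(y − 3) = 326.25 − 9·3 − 15.75·3 = 252.
Substituting, 36·(x − 3) = 252, so x − 3 = 7 and x* = 10.
Then y − 3 = (12/7)·7 = 12, so y* = 15.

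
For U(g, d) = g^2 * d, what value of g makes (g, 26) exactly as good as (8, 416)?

U(8, 416) = 26624.
Set U(g, 26) = 26624 and solve.
With d = 26: g^2 = 26624/26 = 1024; taking the square root, g = 32.
Check: U(32, 26) = 26624.

g = 32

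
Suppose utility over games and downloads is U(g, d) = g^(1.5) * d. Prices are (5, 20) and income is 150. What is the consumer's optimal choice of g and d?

g* = 18, d* = 3

MU_g = 1.5·√g·d and MU_d = g^(1.5).
MRS = MU_g/MU_d = (1.5)·d/g.
Tangency: set MRS = p_g/p_d = 5/20 = 0.25.
So (1.5)·d/g = 0.25, i.e. d = (1/6)·g.
Substitute into the budget 5·g + 20·d = 150: (25/3)·g = 150, so g* = 18.
Then d* = (1/6)·18 = 3.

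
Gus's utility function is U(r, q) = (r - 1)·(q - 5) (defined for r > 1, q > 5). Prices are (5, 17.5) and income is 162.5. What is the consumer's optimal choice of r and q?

MU_r = (q−5), MU_q = (r−1).
MRS = (q−5)/(r−1).
Tangency: set MRS = p_r/p_q = 5/17.5 = 2/7.
So (q − 5)/(r − 1) = 2/7, i.e. (q − 5) = (2/7)·(r − 1).
Rewrite the budget in excess-of-subsistence terms: 5·(r − 1) + 17.5·(q − 5) = 162.5 − 5·1 − 17.5·5 = 70.
Substituting, 10·(r − 1) = 70, so r − 1 = 7 and r* = 8.
Then q − 5 = (2/7)·7 = 2, so q* = 7.

r* = 8, q* = 7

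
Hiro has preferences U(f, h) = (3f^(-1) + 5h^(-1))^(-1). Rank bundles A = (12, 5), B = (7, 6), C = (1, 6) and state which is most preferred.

Bundle A

Evaluate utility at each bundle:
U(A) = 0.800.
U(B) = 0.792.
U(C) = 0.261.
Highest utility is A, so A ≻ B ≻ C.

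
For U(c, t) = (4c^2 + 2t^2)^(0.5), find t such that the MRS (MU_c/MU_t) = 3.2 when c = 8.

For CES with ρ = 2, MRS = (4/2)·(t/c)^(-1).
Setting (4/2)·(t/8)^(-1) = 3.2 gives (t/8)^(-1) = 1.6, so t/8 = 0.625 and t = 5.

t = 5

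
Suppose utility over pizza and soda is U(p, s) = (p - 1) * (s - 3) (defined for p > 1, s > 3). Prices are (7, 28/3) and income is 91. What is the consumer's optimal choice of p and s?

MU_p = (s−3), MU_s = (p−1).
MRS = (s−3)/(p−1).
Tangency: set MRS = p_p/p_s = 7/(28/3) = 0.75.
So (s − 3)/(p − 1) = 0.75, i.e. (s − 3) = 0.75·(p − 1).
Rewrite the budget in excess-of-subsistence terms: 7·(p − 1) + (28/3)·(s − 3) = 91 − 7·1 − (28/3)·3 = 56.
Substituting, 14·(p − 1) = 56, so p − 1 = 4 and p* = 5.
Then s − 3 = 0.75·4 = 3, so s* = 6.

p* = 5, s* = 6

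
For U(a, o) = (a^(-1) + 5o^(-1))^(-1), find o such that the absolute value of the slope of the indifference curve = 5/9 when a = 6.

For CES with ρ = -1, MRS = (1/5)·(o/a)^2.
Setting (1/5)·(o/6)^2 = 5/9 gives (o/6)^2 = 25/9, so o/6 = 5/3 and o = 10.

o = 10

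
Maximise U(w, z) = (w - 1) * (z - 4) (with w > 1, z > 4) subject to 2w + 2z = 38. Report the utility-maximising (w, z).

MU_w = (z−4), MU_z = (w−1).
MRS = (z−4)/(w−1).
Tangency: set MRS = p_w/p_z = 2/2 = 1.
So (z − 4)/(w − 1) = 1, i.e. (z − 4) = (w − 1).
Rewrite the budget in excess-of-subsistence terms: 2·(w − 1) + 2·(z − 4) = 38 − 2·1 − 2·4 = 28.
Substituting, 4·(w − 1) = 28, so w − 1 = 7 and w* = 8.
Then z − 4 = 7, so z* = 11.

w* = 8, z* = 11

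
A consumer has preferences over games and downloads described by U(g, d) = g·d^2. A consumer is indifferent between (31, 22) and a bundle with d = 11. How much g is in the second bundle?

g = 124

U(31, 22) = 15004.
Set U(g, 11) = 15004 and solve.
With d = 11: 11^2 = 121, so g = 15004/121 = 124.
Check: U(124, 11) = 15004.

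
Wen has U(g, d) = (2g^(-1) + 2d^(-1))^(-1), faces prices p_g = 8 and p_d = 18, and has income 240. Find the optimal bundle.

For CES with ρ = -1, MRS = (d/g)^2.
Tangency: set MRS = p_g/p_d = 8/18 = 4/9.
So (d/g)^2 = 4/9; taking the square root, d/g = 2/3, i.e. d = (2/3)·g.
Substitute into the budget 8·g + 18·d = 240: 20·g = 240, so g* = 12 and d* = (2/3)·12 = 8.

g* = 12, d* = 8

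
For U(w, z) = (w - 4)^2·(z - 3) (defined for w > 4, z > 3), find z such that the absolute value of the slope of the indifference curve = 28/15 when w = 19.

MU_w = 2·(w−4)·(z−3), MU_z = (w−4)^2.
MRS = (2/1)·(z−3)/(w−4).
Substitute w = 19: MRS = (z − 3)/7.5. Setting this equal to 28/15 gives z − 3 = (28/15)·7.5 = 14, so z = 17.

z = 17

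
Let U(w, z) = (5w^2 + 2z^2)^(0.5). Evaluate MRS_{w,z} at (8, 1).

For CES with ρ = 2, MRS = (5/2)·(z/w)^(-1).
At (8, 1): MRS = 20.
That is, one extra unit of w is worth 20 units of z at the margin.

MRS = 20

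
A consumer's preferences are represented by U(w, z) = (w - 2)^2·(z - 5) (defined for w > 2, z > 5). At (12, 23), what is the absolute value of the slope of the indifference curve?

MU_w = 2·(w−2)·(z−5), MU_z = (w−2)^2.
MRS = (2/1)·(z−5)/(w−2).
At (12, 23): MRS = 3.6.
The indifference curve has slope −3.6 at this bundle.

MRS = 3.6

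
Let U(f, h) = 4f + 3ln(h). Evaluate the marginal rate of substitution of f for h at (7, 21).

MU_f = 4, MU_h = 3/h.
MRS = 4 ÷ (3/h).
At (7, 21): MRS = 28.
The indifference curve has slope −28 at this bundle.

MRS = 28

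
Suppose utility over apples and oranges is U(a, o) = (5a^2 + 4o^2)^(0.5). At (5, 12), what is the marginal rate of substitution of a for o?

MRS = 25/48

For CES with ρ = 2, MRS = (5/4)·(o/a)^(-1).
At (5, 12): MRS = 25/48.
That is, one extra unit of a is worth 25/48 units of o at the margin.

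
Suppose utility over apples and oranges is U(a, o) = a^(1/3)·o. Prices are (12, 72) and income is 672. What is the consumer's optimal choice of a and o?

MU_a = 1/3·a^(-2/3)·o and MU_o = a^(1/3).
MRS = MU_a/MU_o = (1/3)·o/a.
Tangency: set MRS = p_a/p_o = 12/72 = 1/6.
So (1/3)·o/a = 1/6, i.e. o = 0.5·a.
Substitute into the budget 12·a + 72·o = 672: 48·a = 672, so a* = 14.
Then o* = 0.5·14 = 7.

a* = 14, o* = 7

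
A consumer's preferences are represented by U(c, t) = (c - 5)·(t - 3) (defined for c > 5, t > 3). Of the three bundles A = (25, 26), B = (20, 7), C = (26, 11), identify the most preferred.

Bundle A

Evaluate utility at each bundle:
U(A) = 460.
U(B) = 60.
U(C) = 168.
Highest utility is A, so A ≻ C ≻ B.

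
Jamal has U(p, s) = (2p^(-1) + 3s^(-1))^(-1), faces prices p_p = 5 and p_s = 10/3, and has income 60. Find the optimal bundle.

p* = 6, s* = 9

For CES with ρ = -1, MRS = (2/3)·(s/p)^2.
Tangency: set MRS = p_p/p_s = 5/(10/3) = 1.5.
So (s/p)^2 = 2.25; taking the square root, s/p = 1.5, i.e. s = 1.5·p.
Substitute into the budget 5·p + (10/3)·s = 60: 10·p = 60, so p* = 6 and s* = 1.5·6 = 9.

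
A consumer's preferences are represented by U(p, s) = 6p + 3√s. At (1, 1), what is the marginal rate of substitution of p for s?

MRS = 4

MU_p = 6, MU_s = 3/(2√s).
MRS = 6 ÷ (3/(2√s)).
At (1, 1): MRS = 4.
The indifference curve has slope −4 at this bundle.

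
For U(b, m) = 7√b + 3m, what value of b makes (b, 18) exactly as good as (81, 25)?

U(81, 25) = 138.
Set U(b, 18) = 138 and solve.
With m = 18: 7√b = 138 − 3·18 = 84, so √b = 12 and b = 144.
Check: U(144, 18) = 138.

b = 144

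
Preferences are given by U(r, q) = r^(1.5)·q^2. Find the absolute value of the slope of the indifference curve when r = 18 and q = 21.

MU_r = 1.5·√r·q^2 and MU_q = 2·r^(1.5)·q.
MRS = MU_r/MU_q = (0.75)·q/r.
At (18, 21): MRS = 0.875.
So at (18, 21) the consumer would give up 0.875 units of q for one more unit of r.

MRS = 0.875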